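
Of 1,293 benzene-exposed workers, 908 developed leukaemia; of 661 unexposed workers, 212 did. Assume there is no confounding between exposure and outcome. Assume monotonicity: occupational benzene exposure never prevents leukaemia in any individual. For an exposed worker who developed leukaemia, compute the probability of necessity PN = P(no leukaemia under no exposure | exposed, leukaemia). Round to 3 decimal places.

PN ≈ 0.543

p₁ = P(outcome | exposed) = 908/1293 = 0.70224
p₀ = P(outcome | unexposed) = 212/661 = 0.32073
Under exogeneity and monotonicity, PN = (p₁ − p₀) / p₁.
PN = (0.70224 − 0.32073) / 0.70224 = 0.38152 / 0.70224 ≈ 0.5433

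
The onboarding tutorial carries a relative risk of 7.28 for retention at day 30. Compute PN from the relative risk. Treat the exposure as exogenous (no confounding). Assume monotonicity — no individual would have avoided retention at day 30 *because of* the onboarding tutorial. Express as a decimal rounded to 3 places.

PN ≈ 0.863

Under exogeneity and monotonicity, PN = (RR − 1) / RR = 1 − 1/RR.
PN = (7.28 − 1) / 7.28 = 6.28 / 7.28 ≈ 0.8626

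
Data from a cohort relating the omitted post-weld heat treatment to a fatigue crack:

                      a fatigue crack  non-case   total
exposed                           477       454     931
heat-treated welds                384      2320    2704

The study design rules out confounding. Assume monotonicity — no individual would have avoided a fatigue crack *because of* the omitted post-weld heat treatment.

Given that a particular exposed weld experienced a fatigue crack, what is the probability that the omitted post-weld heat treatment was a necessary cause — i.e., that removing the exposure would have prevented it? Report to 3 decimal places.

PN ≈ 0.723

p₁ = P(outcome | exposed) = 477/931 = 0.51235
p₀ = P(outcome | unexposed) = 384/2704 = 0.14201
Under exogeneity and monotonicity, PN = (p₁ − p₀) / p₁.
PN = (0.51235 − 0.14201) / 0.51235 = 0.37034 / 0.51235 ≈ 0.7228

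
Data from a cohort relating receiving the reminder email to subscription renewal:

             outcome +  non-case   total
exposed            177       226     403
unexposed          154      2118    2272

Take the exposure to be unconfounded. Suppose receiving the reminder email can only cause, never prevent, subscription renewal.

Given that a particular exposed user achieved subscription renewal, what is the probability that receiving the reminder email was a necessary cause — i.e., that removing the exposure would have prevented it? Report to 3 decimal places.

PN ≈ 0.846

p₁ = P(outcome | exposed) = 177/403 = 0.43921
p₀ = P(outcome | unexposed) = 154/2272 = 0.067782
Under exogeneity and monotonicity, PN = (p₁ − p₀) / p₁.
PN = (0.43921 − 0.067782) / 0.43921 = 0.37142 / 0.43921 ≈ 0.8457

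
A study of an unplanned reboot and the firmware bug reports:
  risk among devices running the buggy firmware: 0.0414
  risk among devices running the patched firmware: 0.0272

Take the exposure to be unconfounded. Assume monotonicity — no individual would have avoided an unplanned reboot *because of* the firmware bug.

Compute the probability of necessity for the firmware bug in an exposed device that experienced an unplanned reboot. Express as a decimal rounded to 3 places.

Let p₁ = 0.0414, p₀ = 0.0272.
Under exogeneity and monotonicity, PN = (p₁ − p₀) / p₁.
PN = (0.0414 − 0.0272) / 0.0414 = 0.0142 / 0.0414 ≈ 0.3430

PN ≈ 0.343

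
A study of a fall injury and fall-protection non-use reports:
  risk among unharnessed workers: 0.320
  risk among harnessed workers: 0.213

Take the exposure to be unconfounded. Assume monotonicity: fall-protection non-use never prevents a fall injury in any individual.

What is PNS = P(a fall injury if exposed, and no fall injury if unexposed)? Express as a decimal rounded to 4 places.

PNS ≈ 0.1070

Let p₁ = 0.32, p₀ = 0.213.
Under exogeneity and monotonicity, PNS = p₁ − p₀.
PNS = 0.32 − 0.213 = 0.107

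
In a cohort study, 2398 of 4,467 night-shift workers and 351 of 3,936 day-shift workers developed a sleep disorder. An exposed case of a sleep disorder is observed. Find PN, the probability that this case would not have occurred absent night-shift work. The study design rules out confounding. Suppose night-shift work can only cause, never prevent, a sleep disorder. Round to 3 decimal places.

p₁ = P(outcome | exposed) = 2398/4467 = 0.53683
p₀ = P(outcome | unexposed) = 351/3936 = 0.089177
Under exogeneity and monotonicity, PN = (p₁ − p₀) / p₁.
PN = (0.53683 − 0.089177) / 0.53683 = 0.44765 / 0.53683 ≈ 0.8339

PN ≈ 0.834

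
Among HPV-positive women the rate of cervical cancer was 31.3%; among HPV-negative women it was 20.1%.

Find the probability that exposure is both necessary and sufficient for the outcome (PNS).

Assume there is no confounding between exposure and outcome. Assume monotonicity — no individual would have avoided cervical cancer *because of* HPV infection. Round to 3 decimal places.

PNS ≈ 0.112

p₁ = 0.313, p₀ = 0.201.
Under exogeneity and monotonicity, PNS = p₁ − p₀.
PNS = 0.313 − 0.201 = 0.112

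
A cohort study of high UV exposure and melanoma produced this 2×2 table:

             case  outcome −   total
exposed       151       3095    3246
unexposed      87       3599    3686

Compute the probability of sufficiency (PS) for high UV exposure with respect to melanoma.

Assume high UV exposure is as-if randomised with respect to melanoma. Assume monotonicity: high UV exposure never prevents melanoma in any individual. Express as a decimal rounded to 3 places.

PS ≈ 0.023

p₁ = P(outcome | exposed) = 151/3246 = 0.046519
p₀ = P(outcome | unexposed) = 87/3686 = 0.023603
Under exogeneity and monotonicity, PS = (p₁ − p₀)/(1 − p₀).
PS = (0.046519 − 0.023603) / 0.9764 ≈ 0.0235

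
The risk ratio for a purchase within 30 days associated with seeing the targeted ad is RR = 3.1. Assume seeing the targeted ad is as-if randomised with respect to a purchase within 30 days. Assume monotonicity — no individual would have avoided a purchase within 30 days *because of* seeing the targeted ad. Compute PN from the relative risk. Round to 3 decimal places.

Under exogeneity and monotonicity, PN = (RR − 1) / RR = 1 − 1/RR.
PN = (3.1 − 1) / 3.1 = 2.1 / 3.1 ≈ 0.6774

PN ≈ 0.677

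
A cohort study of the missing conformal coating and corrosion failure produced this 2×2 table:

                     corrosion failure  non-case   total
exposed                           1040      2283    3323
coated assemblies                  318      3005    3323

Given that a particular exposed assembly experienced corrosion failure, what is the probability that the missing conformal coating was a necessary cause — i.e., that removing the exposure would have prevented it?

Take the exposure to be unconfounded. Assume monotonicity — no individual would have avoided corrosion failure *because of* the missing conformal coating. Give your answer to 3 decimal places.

PN ≈ 0.694

p₁ = P(outcome | exposed) = 1040/3323 = 0.31297
p₀ = P(outcome | unexposed) = 318/3323 = 0.095697
Under exogeneity and monotonicity, PN = (p₁ − p₀)/p₁.
PN = (0.31297 − 0.095697) / 0.31297 ≈ 0.6942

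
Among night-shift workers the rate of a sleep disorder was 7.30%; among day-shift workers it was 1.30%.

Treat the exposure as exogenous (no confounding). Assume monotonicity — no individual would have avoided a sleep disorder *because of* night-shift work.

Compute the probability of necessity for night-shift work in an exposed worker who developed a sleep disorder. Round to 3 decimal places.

p₁ = 0.073, p₀ = 0.013.
Under exogeneity and monotonicity, PN = (p₁ − p₀) / p₁.
PN = (0.073 − 0.013) / 0.073 = 0.06 / 0.073 ≈ 0.8219

PN ≈ 0.822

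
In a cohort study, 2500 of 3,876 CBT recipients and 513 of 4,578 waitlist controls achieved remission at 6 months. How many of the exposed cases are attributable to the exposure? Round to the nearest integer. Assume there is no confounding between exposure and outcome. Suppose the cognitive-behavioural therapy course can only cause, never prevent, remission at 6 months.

p₁ = P(outcome | exposed) = 2500/3876 = 0.64499
p₀ = P(outcome | unexposed) = 513/4578 = 0.11206
PN = (p₁ − p₀)/p₁ = (0.64499 − 0.11206) / 0.64499 ≈ 0.82627.
Attributable cases ≈ PN × (exposed cases) = 0.82627 × 2500 ≈ 2065.66.

about 2066 cases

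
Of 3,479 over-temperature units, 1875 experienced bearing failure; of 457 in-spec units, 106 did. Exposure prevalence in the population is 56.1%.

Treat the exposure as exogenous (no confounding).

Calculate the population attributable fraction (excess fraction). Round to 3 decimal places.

p₁ = P(outcome | exposed) = 1875/3479 = 0.53895
p₀ = P(outcome | unexposed) = 106/457 = 0.23195
Overall risk P(Y=1) = π·p₁ + (1−π)·p₀ = 0.561×0.53895 + 0.439×0.23195 = 0.40417.
Under exogeneity, PAF = [P(Y=1) − p₀] / P(Y=1).
PAF = (0.40417 − 0.23195) / 0.40417 ≈ 0.4261

PAF ≈ 0.426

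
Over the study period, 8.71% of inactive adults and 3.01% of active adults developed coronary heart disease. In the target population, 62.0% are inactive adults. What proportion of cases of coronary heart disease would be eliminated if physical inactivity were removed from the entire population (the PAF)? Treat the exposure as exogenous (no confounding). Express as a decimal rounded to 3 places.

PAF ≈ 0.540

p₁ = 0.0871, p₀ = 0.0301.
Overall risk P(Y=1) = π·p₁ + (1−π)·p₀ = 0.62×0.0871 + 0.38×0.0301 = 0.06544.
Under exogeneity, PAF = [P(Y=1) − p₀] / P(Y=1).
PAF = (0.06544 − 0.0301) / 0.06544 ≈ 0.5400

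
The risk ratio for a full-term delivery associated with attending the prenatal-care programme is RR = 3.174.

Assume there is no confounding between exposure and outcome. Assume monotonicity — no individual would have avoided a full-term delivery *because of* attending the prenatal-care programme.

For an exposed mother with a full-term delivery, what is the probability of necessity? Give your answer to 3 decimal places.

PN ≈ 0.685

Under exogeneity and monotonicity, PN = (RR − 1) / RR = 1 − 1/RR.
PN = (3.174 − 1) / 3.174 = 2.174 / 3.174 ≈ 0.6849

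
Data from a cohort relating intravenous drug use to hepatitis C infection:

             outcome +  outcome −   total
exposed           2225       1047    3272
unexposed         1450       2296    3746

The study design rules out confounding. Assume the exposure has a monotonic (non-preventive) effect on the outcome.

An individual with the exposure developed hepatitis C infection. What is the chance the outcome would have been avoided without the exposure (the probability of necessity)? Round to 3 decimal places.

PN ≈ 0.431

p₁ = P(outcome | exposed) = 2225/3272 = 0.68001
p₀ = P(outcome | unexposed) = 1450/3746 = 0.38708
Under exogeneity and monotonicity, PN = (p₁ − p₀) / p₁.
PN = (0.68001 − 0.38708) / 0.68001 = 0.29293 / 0.68001 ≈ 0.4308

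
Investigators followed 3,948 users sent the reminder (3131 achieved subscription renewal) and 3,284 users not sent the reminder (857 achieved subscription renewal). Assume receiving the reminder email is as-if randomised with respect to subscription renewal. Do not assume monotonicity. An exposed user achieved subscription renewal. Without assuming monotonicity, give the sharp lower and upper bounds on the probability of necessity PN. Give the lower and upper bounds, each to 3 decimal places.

p₁ = P(outcome | exposed) = 3131/3948 = 0.79306
p₀ = P(outcome | unexposed) = 857/3284 = 0.26096
Under exogeneity alone the bounds on PN are max{0,(p₁−p₀)/p₁} ≤ PN ≤ min{1,(1−p₀)/p₁}.
  lower = (p₁ − p₀)/p₁ = 0.5321 / 0.79306 ≈ 0.6709
  upper = min{1, (1 − p₀)/p₁} = 0.73904 / 0.79306 ≈ 0.9319

0.671 ≤ PN ≤ 0.932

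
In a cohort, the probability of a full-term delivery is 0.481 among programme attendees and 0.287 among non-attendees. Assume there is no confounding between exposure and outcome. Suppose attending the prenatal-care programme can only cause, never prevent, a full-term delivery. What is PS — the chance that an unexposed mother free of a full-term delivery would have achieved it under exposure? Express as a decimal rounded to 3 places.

PS ≈ 0.272

Let p₁ = 0.481, p₀ = 0.287.
Under exogeneity and monotonicity, PS = (p₁ − p₀) / (1 − p₀).
PS = (0.481 − 0.287) / (1 − 0.287) = 0.194 / 0.713 ≈ 0.2721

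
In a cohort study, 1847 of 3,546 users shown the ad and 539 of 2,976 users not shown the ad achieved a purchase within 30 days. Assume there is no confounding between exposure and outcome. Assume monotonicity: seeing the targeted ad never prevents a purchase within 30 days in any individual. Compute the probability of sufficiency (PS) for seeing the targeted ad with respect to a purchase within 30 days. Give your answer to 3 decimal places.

PS ≈ 0.415

p₁ = P(outcome | exposed) = 1847/3546 = 0.52087
p₀ = P(outcome | unexposed) = 539/2976 = 0.18112
Under exogeneity and monotonicity, PS = (p₁ − p₀) / (1 − p₀).
PS = (0.52087 − 0.18112) / (1 − 0.18112) = 0.33975 / 0.81888 ≈ 0.4149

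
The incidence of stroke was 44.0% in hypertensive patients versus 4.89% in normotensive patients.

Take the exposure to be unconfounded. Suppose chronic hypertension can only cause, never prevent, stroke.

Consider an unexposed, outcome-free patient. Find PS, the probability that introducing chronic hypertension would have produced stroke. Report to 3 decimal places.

p₁ = 0.44, p₀ = 0.0489.
Under exogeneity and monotonicity, PS = (p₁ − p₀) / (1 − p₀).
PS = (0.44 − 0.0489) / (1 − 0.0489) = 0.3911 / 0.9511 ≈ 0.4112

PS ≈ 0.411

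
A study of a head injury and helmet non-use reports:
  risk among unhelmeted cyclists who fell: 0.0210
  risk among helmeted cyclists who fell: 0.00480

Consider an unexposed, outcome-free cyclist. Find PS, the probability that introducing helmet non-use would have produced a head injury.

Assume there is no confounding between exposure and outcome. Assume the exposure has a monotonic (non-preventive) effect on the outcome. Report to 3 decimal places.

PS ≈ 0.016

Let p₁ = 0.021, p₀ = 0.0048.
Under exogeneity and monotonicity, PS = (p₁ − p₀) / (1 − p₀).
PS = (0.021 − 0.0048) / (1 − 0.0048) = 0.0162 / 0.9952 ≈ 0.0163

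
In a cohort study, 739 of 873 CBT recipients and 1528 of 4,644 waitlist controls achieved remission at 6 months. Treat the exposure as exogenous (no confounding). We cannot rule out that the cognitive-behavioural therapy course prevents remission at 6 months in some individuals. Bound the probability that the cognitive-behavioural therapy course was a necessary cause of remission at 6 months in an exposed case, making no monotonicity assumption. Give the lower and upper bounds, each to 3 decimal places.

0.611 ≤ PN ≤ 0.793

p₁ = P(outcome | exposed) = 739/873 = 0.84651
p₀ = P(outcome | unexposed) = 1528/4644 = 0.32903
Under exogeneity alone the bounds on PN are max{0,(p₁−p₀)/p₁} ≤ PN ≤ min{1,(1−p₀)/p₁}.
  lower = (p₁ − p₀)/p₁ = 0.51748 / 0.84651 ≈ 0.6113
  upper = min{1, (1 − p₀)/p₁} = 0.67097 / 0.84651 ≈ 0.7926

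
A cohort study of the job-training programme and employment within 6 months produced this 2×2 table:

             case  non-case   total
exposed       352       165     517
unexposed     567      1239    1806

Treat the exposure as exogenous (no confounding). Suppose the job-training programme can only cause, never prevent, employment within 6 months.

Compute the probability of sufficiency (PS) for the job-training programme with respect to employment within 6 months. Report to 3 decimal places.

p₁ = P(outcome | exposed) = 352/517 = 0.68085
p₀ = P(outcome | unexposed) = 567/1806 = 0.31395
Under exogeneity and monotonicity, PS = (p₁ − p₀)/(1 − p₀).
PS = (0.68085 − 0.31395) / 0.68605 ≈ 0.5348

PS ≈ 0.535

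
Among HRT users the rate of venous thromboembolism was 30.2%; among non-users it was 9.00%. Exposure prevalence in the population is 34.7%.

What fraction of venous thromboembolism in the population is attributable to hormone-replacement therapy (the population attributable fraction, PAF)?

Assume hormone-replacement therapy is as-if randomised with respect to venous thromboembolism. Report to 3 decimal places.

PAF ≈ 0.450

p₁ = 0.302, p₀ = 0.09.
Overall risk P(Y=1) = π·p₁ + (1−π)·p₀ = 0.347×0.302 + 0.653×0.09 = 0.16356.
Under exogeneity, PAF = [P(Y=1) − p₀] / P(Y=1).
PAF = (0.16356 − 0.09) / 0.16356 ≈ 0.4498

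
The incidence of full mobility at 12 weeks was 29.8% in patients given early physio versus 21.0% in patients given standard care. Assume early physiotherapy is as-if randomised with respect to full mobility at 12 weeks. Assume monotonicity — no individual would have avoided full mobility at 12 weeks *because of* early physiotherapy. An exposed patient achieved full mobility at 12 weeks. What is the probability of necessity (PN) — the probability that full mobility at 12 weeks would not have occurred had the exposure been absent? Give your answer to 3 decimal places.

PN ≈ 0.295

p₁ = 0.298, p₀ = 0.21.
Under exogeneity and monotonicity, PN = (p₁ − p₀) / p₁.
PN = (0.298 − 0.21) / 0.298 = 0.088 / 0.298 ≈ 0.2953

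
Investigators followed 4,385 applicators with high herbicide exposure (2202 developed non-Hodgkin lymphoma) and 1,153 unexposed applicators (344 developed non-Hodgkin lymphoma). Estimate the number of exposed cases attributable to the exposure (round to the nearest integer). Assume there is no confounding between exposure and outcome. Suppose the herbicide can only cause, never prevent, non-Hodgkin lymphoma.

about 894 cases

p₁ = P(outcome | exposed) = 2202/4385 = 0.50217
p₀ = P(outcome | unexposed) = 344/1153 = 0.29835
PN = (p₁ − p₀)/p₁ = (0.50217 − 0.29835) / 0.50217 ≈ 0.40587.
Attributable cases ≈ PN × (exposed cases) = 0.40587 × 2202 ≈ 893.73.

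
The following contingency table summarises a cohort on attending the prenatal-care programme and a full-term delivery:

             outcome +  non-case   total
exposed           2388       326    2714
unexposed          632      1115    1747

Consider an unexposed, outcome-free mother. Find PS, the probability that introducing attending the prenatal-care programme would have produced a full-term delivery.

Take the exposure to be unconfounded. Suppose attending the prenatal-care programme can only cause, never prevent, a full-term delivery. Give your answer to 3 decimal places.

p₁ = P(outcome | exposed) = 2388/2714 = 0.87988
p₀ = P(outcome | unexposed) = 632/1747 = 0.36176
Under exogeneity and monotonicity, PS = (p₁ − p₀)/(1 − p₀).
PS = (0.87988 − 0.36176) / 0.63824 ≈ 0.8118

PS ≈ 0.812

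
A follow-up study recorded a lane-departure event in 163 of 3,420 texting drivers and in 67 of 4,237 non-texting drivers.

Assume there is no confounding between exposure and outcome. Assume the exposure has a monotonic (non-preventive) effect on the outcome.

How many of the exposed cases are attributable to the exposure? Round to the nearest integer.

p₁ = P(outcome | exposed) = 163/3420 = 0.047661
p₀ = P(outcome | unexposed) = 67/4237 = 0.015813
PN = (p₁ − p₀)/p₁ = (0.047661 − 0.015813) / 0.047661 ≈ 0.66822.
Attributable cases ≈ PN × (exposed cases) = 0.66822 × 163 ≈ 108.92.

about 109 cases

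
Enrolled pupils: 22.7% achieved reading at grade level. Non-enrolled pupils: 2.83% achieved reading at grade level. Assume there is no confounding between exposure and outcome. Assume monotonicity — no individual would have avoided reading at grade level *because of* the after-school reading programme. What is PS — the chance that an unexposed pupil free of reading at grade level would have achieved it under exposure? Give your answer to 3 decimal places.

p₁ = 0.227, p₀ = 0.0283.
Under exogeneity and monotonicity, PS = (p₁ − p₀) / (1 − p₀).
PS = (0.227 − 0.0283) / (1 − 0.0283) = 0.1987 / 0.9717 ≈ 0.2045

PS ≈ 0.204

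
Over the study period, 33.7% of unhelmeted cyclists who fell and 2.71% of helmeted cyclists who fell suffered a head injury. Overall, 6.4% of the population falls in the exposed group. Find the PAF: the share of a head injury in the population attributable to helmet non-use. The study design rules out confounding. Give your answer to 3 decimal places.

PAF ≈ 0.423

p₁ = 0.337, p₀ = 0.0271.
Overall risk P(Y=1) = π·p₁ + (1−π)·p₀ = 0.064×0.337 + 0.936×0.0271 = 0.046934.
Under exogeneity, PAF = [P(Y=1) − p₀] / P(Y=1).
PAF = (0.046934 − 0.0271) / 0.046934 ≈ 0.4226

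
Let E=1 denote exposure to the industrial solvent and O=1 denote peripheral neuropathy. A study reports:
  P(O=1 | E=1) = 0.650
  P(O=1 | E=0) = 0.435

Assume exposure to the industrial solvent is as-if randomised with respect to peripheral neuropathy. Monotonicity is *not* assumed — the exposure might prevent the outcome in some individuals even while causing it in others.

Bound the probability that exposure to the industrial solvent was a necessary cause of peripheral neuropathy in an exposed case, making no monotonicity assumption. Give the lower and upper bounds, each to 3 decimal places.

0.331 ≤ PN ≤ 0.869

Let p₁ = 0.65, p₀ = 0.435.
Under exogeneity alone the bounds on PN are max{0,(p₁−p₀)/p₁} ≤ PN ≤ min{1,(1−p₀)/p₁}.
  lower = (p₁ − p₀)/p₁ = 0.215 / 0.65 ≈ 0.3308
  upper = min{1, (1 − p₀)/p₁} = 0.565 / 0.65 ≈ 0.8692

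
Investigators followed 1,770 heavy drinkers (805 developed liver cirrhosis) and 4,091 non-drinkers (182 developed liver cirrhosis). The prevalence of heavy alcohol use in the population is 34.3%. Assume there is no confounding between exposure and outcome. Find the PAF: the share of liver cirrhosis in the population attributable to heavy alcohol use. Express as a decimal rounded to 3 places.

PAF ≈ 0.760

p₁ = P(outcome | exposed) = 805/1770 = 0.4548
p₀ = P(outcome | unexposed) = 182/4091 = 0.044488
Overall risk P(Y=1) = π·p₁ + (1−π)·p₀ = 0.343×0.4548 + 0.657×0.044488 = 0.18523.
Under exogeneity, PAF = [P(Y=1) − p₀] / P(Y=1).
PAF = (0.18523 − 0.044488) / 0.18523 ≈ 0.7598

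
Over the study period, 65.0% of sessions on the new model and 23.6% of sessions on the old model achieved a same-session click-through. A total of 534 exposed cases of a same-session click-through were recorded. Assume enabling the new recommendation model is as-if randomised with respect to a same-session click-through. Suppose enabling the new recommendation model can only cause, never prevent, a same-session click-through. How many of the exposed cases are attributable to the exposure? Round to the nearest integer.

p₁ = 0.65, p₀ = 0.236.
PN = (p₁ − p₀)/p₁ = (0.65 − 0.236) / 0.65 ≈ 0.63692.
Attributable cases ≈ PN × (exposed cases) = 0.63692 × 534 ≈ 340.12.

about 340 cases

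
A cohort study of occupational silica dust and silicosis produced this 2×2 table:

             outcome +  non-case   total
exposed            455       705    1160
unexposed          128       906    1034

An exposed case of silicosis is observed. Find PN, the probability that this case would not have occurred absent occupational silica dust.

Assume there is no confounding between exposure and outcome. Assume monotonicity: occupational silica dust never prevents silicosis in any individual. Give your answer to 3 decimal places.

p₁ = P(outcome | exposed) = 455/1160 = 0.39224
p₀ = P(outcome | unexposed) = 128/1034 = 0.12379
Under exogeneity and monotonicity, PN = (p₁ − p₀)/p₁.
PN = (0.39224 − 0.12379) / 0.39224 ≈ 0.6844

PN ≈ 0.684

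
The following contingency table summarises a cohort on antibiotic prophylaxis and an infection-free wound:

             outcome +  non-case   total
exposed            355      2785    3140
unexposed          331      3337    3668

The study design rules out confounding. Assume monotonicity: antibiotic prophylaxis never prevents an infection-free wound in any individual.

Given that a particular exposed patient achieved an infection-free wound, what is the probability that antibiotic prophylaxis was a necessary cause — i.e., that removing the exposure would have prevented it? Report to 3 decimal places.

PN ≈ 0.202

p₁ = P(outcome | exposed) = 355/3140 = 0.11306
p₀ = P(outcome | unexposed) = 331/3668 = 0.09024
Under exogeneity and monotonicity, PN = (p₁ − p₀)/p₁.
PN = (0.11306 − 0.09024) / 0.11306 ≈ 0.2018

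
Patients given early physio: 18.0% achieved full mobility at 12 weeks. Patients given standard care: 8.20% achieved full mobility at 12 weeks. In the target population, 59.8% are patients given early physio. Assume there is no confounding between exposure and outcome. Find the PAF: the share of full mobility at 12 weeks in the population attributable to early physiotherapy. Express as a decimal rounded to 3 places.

p₁ = 0.18, p₀ = 0.082.
Overall risk P(Y=1) = π·p₁ + (1−π)·p₀ = 0.598×0.18 + 0.402×0.082 = 0.1406.
Under exogeneity, PAF = [P(Y=1) − p₀] / P(Y=1).
PAF = (0.1406 − 0.082) / 0.1406 ≈ 0.4168

PAF ≈ 0.417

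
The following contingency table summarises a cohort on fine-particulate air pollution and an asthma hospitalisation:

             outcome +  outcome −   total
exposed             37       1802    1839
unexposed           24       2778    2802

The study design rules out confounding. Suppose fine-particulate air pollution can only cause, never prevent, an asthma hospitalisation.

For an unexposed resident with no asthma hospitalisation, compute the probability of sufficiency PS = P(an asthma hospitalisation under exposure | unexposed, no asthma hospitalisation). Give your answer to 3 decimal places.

p₁ = P(outcome | exposed) = 37/1839 = 0.02012
p₀ = P(outcome | unexposed) = 24/2802 = 0.0085653
Under exogeneity and monotonicity, PS = (p₁ − p₀) / (1 − p₀).
PS = (0.02012 − 0.0085653) / (1 − 0.0085653) = 0.011554 / 0.99143 ≈ 0.0117

PS ≈ 0.012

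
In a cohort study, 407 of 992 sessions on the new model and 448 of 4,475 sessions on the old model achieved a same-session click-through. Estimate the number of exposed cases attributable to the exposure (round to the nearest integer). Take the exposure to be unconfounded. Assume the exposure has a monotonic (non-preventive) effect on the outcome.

p₁ = P(outcome | exposed) = 407/992 = 0.41028
p₀ = P(outcome | unexposed) = 448/4475 = 0.10011
PN = (p₁ − p₀)/p₁ = (0.41028 − 0.10011) / 0.41028 ≈ 0.75599.
Attributable cases ≈ PN × (exposed cases) = 0.75599 × 407 ≈ 307.69.

about 308 cases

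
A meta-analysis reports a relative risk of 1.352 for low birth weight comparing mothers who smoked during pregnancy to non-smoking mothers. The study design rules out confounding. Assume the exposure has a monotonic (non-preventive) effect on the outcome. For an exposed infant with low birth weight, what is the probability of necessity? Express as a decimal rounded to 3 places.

PN ≈ 0.260

Under exogeneity and monotonicity, PN = (RR − 1) / RR = 1 − 1/RR.
PN = (1.352 − 1) / 1.352 = 0.352 / 1.352 ≈ 0.2604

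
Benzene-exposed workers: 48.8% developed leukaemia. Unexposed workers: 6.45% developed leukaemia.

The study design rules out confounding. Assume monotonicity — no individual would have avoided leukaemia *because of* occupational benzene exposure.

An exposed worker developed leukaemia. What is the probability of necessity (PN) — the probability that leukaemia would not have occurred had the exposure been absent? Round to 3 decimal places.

p₁ = 0.488, p₀ = 0.0645.
Under exogeneity and monotonicity, PN = (p₁ − p₀) / p₁.
PN = (0.488 − 0.0645) / 0.488 = 0.4235 / 0.488 ≈ 0.8678

PN ≈ 0.868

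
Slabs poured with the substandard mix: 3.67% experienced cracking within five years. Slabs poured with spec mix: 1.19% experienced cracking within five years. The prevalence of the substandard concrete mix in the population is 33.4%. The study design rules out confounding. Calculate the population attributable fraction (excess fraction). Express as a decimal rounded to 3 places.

p₁ = 0.0367, p₀ = 0.0119.
Overall risk P(Y=1) = π·p₁ + (1−π)·p₀ = 0.334×0.0367 + 0.666×0.0119 = 0.020183.
Under exogeneity, PAF = [P(Y=1) − p₀] / P(Y=1).
PAF = (0.020183 − 0.0119) / 0.020183 ≈ 0.4104

PAF ≈ 0.410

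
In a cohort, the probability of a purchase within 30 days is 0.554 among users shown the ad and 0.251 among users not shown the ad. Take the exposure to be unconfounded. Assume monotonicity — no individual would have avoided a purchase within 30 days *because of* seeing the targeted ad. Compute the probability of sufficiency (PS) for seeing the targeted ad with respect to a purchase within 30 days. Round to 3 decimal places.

Let p₁ = 0.554, p₀ = 0.251.
Under exogeneity and monotonicity, PS = (p₁ − p₀) / (1 − p₀).
PS = (0.554 − 0.251) / (1 − 0.251) = 0.303 / 0.749 ≈ 0.4045

PS ≈ 0.405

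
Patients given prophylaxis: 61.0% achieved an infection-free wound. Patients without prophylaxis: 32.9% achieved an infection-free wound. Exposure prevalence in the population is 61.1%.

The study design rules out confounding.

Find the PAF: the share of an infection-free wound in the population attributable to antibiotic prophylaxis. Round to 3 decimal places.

PAF ≈ 0.343

p₁ = 0.61, p₀ = 0.329.
Overall risk P(Y=1) = π·p₁ + (1−π)·p₀ = 0.611×0.61 + 0.389×0.329 = 0.50069.
Under exogeneity, PAF = [P(Y=1) − p₀] / P(Y=1).
PAF = (0.50069 − 0.329) / 0.50069 ≈ 0.3429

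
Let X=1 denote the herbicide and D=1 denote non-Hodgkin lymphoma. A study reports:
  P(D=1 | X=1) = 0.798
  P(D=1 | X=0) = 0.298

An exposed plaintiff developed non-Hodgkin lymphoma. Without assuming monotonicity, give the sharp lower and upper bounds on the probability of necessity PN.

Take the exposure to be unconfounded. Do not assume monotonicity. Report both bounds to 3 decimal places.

Let p₁ = 0.798, p₀ = 0.298.
Under exogeneity alone the bounds on PN are max{0,(p₁−p₀)/p₁} ≤ PN ≤ min{1,(1−p₀)/p₁}.
  lower = (p₁ − p₀)/p₁ = 0.5 / 0.798 ≈ 0.6266
  upper = min{1, (1 − p₀)/p₁} = 0.702 / 0.798 ≈ 0.8797

0.627 ≤ PN ≤ 0.880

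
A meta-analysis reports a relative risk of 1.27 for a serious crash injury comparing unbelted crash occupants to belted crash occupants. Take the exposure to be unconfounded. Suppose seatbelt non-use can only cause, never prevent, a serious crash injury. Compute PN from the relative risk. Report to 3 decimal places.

Under exogeneity and monotonicity, PN = (RR − 1) / RR = 1 − 1/RR.
PN = (1.27 − 1) / 1.27 = 0.27 / 1.27 ≈ 0.2126

PN ≈ 0.213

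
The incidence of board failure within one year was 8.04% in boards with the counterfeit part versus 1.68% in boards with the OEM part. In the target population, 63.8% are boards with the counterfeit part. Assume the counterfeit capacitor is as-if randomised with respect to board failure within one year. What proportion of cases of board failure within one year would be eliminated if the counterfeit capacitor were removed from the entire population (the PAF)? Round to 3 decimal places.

PAF ≈ 0.707

p₁ = 0.0804, p₀ = 0.0168.
Overall risk P(Y=1) = π·p₁ + (1−π)·p₀ = 0.638×0.0804 + 0.362×0.0168 = 0.057377.
Under exogeneity, PAF = [P(Y=1) − p₀] / P(Y=1).
PAF = (0.057377 − 0.0168) / 0.057377 ≈ 0.7072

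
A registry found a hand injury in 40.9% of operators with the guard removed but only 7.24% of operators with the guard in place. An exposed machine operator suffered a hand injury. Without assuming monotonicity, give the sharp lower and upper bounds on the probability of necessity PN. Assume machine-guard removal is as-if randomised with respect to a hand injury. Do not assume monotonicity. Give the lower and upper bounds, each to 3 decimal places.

0.823 ≤ PN ≤ 1.000

p₁ = 0.409, p₀ = 0.0724.
Under exogeneity alone the bounds on PN are max{0,(p₁−p₀)/p₁} ≤ PN ≤ min{1,(1−p₀)/p₁}.
  lower = (p₁ − p₀)/p₁ = 0.3366 / 0.409 ≈ 0.8230
  upper = min{1, (1 − p₀)/p₁} = 0.9276 / 0.409 ≈ 2.2680 → capped at 1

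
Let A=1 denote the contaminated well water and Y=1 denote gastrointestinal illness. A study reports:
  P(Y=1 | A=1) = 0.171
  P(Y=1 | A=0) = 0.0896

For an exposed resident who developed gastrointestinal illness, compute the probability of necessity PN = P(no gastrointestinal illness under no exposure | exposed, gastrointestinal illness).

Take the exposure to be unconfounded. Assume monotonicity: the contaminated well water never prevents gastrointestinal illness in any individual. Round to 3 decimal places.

Let p₁ = 0.171, p₀ = 0.0896.
Under exogeneity and monotonicity, PN = (p₁ − p₀) / p₁.
PN = (0.171 − 0.0896) / 0.171 = 0.0814 / 0.171 ≈ 0.4760

PN ≈ 0.476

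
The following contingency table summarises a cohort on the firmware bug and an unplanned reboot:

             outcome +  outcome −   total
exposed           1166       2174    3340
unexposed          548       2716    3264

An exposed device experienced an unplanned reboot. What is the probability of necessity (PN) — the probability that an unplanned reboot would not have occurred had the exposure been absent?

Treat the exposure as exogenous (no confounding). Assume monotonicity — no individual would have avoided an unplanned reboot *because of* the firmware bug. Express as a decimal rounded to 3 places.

p₁ = P(outcome | exposed) = 1166/3340 = 0.3491
p₀ = P(outcome | unexposed) = 548/3264 = 0.16789
Under exogeneity and monotonicity, PN = (p₁ − p₀)/p₁.
PN = (0.3491 − 0.16789) / 0.3491 ≈ 0.5191

PN ≈ 0.519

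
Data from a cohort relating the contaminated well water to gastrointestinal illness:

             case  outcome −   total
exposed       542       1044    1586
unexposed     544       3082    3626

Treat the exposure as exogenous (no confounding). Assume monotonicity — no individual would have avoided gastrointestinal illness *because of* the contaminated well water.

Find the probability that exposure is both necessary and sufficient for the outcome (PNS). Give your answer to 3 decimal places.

PNS ≈ 0.192

p₁ = P(outcome | exposed) = 542/1586 = 0.34174
p₀ = P(outcome | unexposed) = 544/3626 = 0.15003
Under exogeneity and monotonicity, PNS = p₁ − p₀.
PNS = 0.34174 − 0.15003 = 0.19171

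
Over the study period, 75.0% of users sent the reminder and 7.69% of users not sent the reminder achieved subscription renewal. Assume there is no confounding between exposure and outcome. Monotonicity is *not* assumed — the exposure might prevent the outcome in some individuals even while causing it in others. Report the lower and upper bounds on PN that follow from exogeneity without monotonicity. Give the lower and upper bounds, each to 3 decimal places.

p₁ = 0.75, p₀ = 0.0769.
Under exogeneity alone the bounds on PN are max{0,(p₁−p₀)/p₁} ≤ PN ≤ min{1,(1−p₀)/p₁}.
  lower = (p₁ − p₀)/p₁ = 0.6731 / 0.75 ≈ 0.8975
  upper = min{1, (1 − p₀)/p₁} = 0.9231 / 0.75 ≈ 1.2308 → capped at 1

0.897 ≤ PN ≤ 1.000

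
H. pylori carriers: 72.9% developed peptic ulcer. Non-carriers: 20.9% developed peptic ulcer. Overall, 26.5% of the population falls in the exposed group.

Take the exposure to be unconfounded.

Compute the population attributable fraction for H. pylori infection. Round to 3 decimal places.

p₁ = 0.729, p₀ = 0.209.
Overall risk P(Y=1) = π·p₁ + (1−π)·p₀ = 0.265×0.729 + 0.735×0.209 = 0.3468.
Under exogeneity, PAF = [P(Y=1) − p₀] / P(Y=1).
PAF = (0.3468 − 0.209) / 0.3468 ≈ 0.3973

PAF ≈ 0.397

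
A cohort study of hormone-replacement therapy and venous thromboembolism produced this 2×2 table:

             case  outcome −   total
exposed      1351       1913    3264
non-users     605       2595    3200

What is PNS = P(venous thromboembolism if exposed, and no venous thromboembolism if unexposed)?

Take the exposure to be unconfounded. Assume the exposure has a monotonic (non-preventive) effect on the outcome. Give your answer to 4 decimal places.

p₁ = P(outcome | exposed) = 1351/3264 = 0.41391
p₀ = P(outcome | unexposed) = 605/3200 = 0.18906
Under exogeneity and monotonicity, PNS = p₁ − p₀.
PNS = 0.41391 − 0.18906 = 0.22485

PNS ≈ 0.2248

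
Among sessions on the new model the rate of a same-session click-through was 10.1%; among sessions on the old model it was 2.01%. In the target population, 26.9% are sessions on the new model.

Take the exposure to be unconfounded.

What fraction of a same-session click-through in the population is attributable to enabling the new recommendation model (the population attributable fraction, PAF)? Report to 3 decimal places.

p₁ = 0.101, p₀ = 0.0201.
Overall risk P(Y=1) = π·p₁ + (1−π)·p₀ = 0.269×0.101 + 0.731×0.0201 = 0.041862.
Under exogeneity, PAF = [P(Y=1) − p₀] / P(Y=1).
PAF = (0.041862 − 0.0201) / 0.041862 ≈ 0.5199

PAF ≈ 0.520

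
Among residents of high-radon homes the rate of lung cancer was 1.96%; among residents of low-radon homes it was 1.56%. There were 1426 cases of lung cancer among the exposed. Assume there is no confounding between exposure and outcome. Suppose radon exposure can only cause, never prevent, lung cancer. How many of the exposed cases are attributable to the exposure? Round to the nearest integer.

p₁ = 0.0196, p₀ = 0.0156.
PN = (p₁ − p₀)/p₁ = (0.0196 − 0.0156) / 0.0196 ≈ 0.20408.
Attributable cases ≈ PN × (exposed cases) = 0.20408 × 1426 ≈ 291.02.

about 291 cases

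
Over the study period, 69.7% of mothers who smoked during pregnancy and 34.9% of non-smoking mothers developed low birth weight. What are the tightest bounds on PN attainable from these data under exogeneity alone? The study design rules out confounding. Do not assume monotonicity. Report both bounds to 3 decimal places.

0.499 ≤ PN ≤ 0.934

p₁ = 0.697, p₀ = 0.349.
Under exogeneity alone the bounds on PN are max{0,(p₁−p₀)/p₁} ≤ PN ≤ min{1,(1−p₀)/p₁}.
  lower = (p₁ − p₀)/p₁ = 0.348 / 0.697 ≈ 0.4993
  upper = min{1, (1 − p₀)/p₁} = 0.651 / 0.697 ≈ 0.9340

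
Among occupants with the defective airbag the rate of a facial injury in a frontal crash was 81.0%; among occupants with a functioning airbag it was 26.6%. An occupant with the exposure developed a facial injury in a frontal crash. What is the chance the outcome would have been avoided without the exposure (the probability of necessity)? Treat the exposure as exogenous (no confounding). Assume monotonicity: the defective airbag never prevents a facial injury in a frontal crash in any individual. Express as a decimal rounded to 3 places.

PN ≈ 0.672

p₁ = 0.81, p₀ = 0.266.
Under exogeneity and monotonicity, PN = (p₁ − p₀) / p₁.
PN = (0.81 − 0.266) / 0.81 = 0.544 / 0.81 ≈ 0.6716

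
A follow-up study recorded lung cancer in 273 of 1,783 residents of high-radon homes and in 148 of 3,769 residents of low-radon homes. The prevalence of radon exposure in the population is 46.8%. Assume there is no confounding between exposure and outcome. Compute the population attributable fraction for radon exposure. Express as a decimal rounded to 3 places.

PAF ≈ 0.576

p₁ = P(outcome | exposed) = 273/1783 = 0.15311
p₀ = P(outcome | unexposed) = 148/3769 = 0.039268
Overall risk P(Y=1) = π·p₁ + (1−π)·p₀ = 0.468×0.15311 + 0.532×0.039268 = 0.092547.
Under exogeneity, PAF = [P(Y=1) − p₀] / P(Y=1).
PAF = (0.092547 − 0.039268) / 0.092547 ≈ 0.5757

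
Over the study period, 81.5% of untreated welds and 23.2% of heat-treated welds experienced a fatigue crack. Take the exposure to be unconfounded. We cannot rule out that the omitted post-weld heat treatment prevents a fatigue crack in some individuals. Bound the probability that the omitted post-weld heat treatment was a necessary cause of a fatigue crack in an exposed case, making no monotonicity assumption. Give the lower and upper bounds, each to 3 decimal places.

p₁ = 0.815, p₀ = 0.232.
Under exogeneity alone the bounds on PN are max{0,(p₁−p₀)/p₁} ≤ PN ≤ min{1,(1−p₀)/p₁}.
  lower = (p₁ − p₀)/p₁ = 0.583 / 0.815 ≈ 0.7153
  upper = min{1, (1 − p₀)/p₁} = 0.768 / 0.815 ≈ 0.9423

0.715 ≤ PN ≤ 0.942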